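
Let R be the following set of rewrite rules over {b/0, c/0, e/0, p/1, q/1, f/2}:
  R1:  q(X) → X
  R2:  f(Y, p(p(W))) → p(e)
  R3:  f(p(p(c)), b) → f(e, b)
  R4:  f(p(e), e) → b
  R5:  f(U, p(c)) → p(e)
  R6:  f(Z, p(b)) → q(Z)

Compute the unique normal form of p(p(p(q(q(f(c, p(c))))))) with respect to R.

p(p(p(p(e))))

1. p(p(p(q(q(f(c, p(c)))))))  →  p(p(p(q(f(c, p(c))))))   [R1 at 1.1.1]
2. p(p(p(q(f(c, p(c))))))  →  p(p(p(f(c, p(c)))))   [R1 at 1.1.1]
3. p(p(p(f(c, p(c)))))  →  p(p(p(p(e))))   [R5 at 1.1.1]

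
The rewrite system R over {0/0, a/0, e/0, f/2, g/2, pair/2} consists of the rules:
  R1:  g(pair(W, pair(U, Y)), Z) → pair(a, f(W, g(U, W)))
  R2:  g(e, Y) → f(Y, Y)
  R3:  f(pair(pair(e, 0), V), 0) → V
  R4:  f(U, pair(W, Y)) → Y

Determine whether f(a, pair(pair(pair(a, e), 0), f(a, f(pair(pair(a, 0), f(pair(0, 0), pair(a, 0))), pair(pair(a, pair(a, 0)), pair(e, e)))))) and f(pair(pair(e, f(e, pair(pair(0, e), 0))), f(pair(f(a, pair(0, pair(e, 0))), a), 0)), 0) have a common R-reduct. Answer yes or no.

Reduce t₁ = f(a, pair(pair(pair(a, e), 0), f(a, f(pair(pair(a, 0), f(pair(0, 0), pair(a, 0))), pair(pair(a, pair(a, 0)), pair(e, e)))))):
1. f(a, pair(pair(pair(a, e), 0), f(a, f(pair(pair(a, 0), f(pair(0, 0), pair(a, 0))), pair(pair(a, pair(a, 0)), pair(e, e))))))  →  f(a, f(pair(pair(a, 0), f(pair(0, 0), pair(a, 0))), pair(pair(a, pair(a, 0)), pair(e, e))))   [R4 at ε]
2. f(a, f(pair(pair(a, 0), f(pair(0, 0), pair(a, 0))), pair(pair(a, pair(a, 0)), pair(e, e))))  →  f(a, pair(e, e))   [R4 at 2]
3. f(a, pair(e, e))  →  e   [R4 at ε]

Reduce t₂ = f(pair(pair(e, f(e, pair(pair(0, e), 0))), f(pair(f(a, pair(0, pair(e, 0))), a), 0)), 0):
1. f(pair(pair(e, f(e, pair(pair(0, e), 0))), f(pair(f(a, pair(0, pair(e, 0))), a), 0)), 0)  →  f(pair(pair(e, 0), f(pair(f(a, pair(0, pair(e, 0))), a), 0)), 0)   [R4 at 1.1.2]
2. f(pair(pair(e, 0), f(pair(f(a, pair(0, pair(e, 0))), a), 0)), 0)  →  f(pair(f(a, pair(0, pair(e, 0))), a), 0)   [R3 at ε]
3. f(pair(f(a, pair(0, pair(e, 0))), a), 0)  →  f(pair(pair(e, 0), a), 0)   [R4 at 1.1]
4. f(pair(pair(e, 0), a), 0)  →  a   [R3 at ε]

no — NF(t₁) = e, NF(t₂) = a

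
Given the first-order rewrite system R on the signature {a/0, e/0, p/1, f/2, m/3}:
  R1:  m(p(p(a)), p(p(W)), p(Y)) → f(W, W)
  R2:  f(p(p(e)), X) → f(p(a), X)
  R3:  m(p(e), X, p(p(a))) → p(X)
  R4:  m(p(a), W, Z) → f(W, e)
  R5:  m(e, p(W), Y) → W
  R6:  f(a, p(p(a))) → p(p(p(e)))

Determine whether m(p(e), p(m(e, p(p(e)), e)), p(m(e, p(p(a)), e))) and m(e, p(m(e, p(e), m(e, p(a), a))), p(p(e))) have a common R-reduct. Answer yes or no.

Reduce t₁ = m(p(e), p(m(e, p(p(e)), e)), p(m(e, p(p(a)), e))):
1. m(p(e), p(m(e, p(p(e)), e)), p(m(e, p(p(a)), e)))  →  m(p(e), p(p(e)), p(m(e, p(p(a)), e)))   [R5 at 2.1]
2. m(p(e), p(p(e)), p(m(e, p(p(a)), e)))  →  m(p(e), p(p(e)), p(p(a)))   [R5 at 3.1]
3. m(p(e), p(p(e)), p(p(a)))  →  p(p(p(e)))   [R3 at ε]

Reduce t₂ = m(e, p(m(e, p(e), m(e, p(a), a))), p(p(e))):
1. m(e, p(m(e, p(e), m(e, p(a), a))), p(p(e)))  →  m(e, p(e), m(e, p(a), a))   [R5 at ε]
2. m(e, p(e), m(e, p(a), a))  →  e   [R5 at ε]

no — NF(t₁) = p(p(p(e))), NF(t₂) = e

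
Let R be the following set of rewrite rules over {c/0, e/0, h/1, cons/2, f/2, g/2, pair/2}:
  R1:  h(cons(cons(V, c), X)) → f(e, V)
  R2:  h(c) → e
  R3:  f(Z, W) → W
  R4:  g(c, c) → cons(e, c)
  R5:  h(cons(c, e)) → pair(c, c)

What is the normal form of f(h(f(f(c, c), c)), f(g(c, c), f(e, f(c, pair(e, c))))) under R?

1. f(h(f(f(c, c), c)), f(g(c, c), f(e, f(c, pair(e, c)))))  →  f(g(c, c), f(e, f(c, pair(e, c))))   [R3 at ε]
2. f(g(c, c), f(e, f(c, pair(e, c))))  →  f(e, f(c, pair(e, c)))   [R3 at ε]
3. f(e, f(c, pair(e, c)))  →  f(c, pair(e, c))   [R3 at ε]
4. f(c, pair(e, c))  →  pair(e, c)   [R3 at ε]

pair(e, c)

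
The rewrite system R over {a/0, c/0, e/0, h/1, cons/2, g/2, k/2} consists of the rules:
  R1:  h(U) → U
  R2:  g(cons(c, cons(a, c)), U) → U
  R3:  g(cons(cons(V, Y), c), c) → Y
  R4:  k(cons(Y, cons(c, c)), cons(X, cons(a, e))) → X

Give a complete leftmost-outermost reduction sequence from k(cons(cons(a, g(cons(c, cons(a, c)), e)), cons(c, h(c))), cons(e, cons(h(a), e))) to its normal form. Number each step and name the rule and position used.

1. k(cons(cons(a, g(cons(c, cons(a, c)), e)), cons(c, h(c))), cons(e, cons(h(a), e)))  →  k(cons(cons(a, e), cons(c, h(c))), cons(e, cons(h(a), e)))   [R2 at 1.1.2]
2. k(cons(cons(a, e), cons(c, h(c))), cons(e, cons(h(a), e)))  →  k(cons(cons(a, e), cons(c, c)), cons(e, cons(h(a), e)))   [R1 at 1.2.2]
3. k(cons(cons(a, e), cons(c, c)), cons(e, cons(h(a), e)))  →  k(cons(cons(a, e), cons(c, c)), cons(e, cons(a, e)))   [R1 at 2.2.1]
4. k(cons(cons(a, e), cons(c, c)), cons(e, cons(a, e)))  →  e   [R4 at ε]

e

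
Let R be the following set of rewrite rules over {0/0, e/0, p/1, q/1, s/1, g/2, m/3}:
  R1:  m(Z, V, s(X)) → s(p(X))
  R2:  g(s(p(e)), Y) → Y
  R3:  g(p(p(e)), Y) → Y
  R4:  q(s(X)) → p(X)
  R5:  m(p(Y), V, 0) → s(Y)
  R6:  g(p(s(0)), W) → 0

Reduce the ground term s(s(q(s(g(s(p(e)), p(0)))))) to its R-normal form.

s(s(p(p(0))))

1. s(s(q(s(g(s(p(e)), p(0))))))  →  s(s(p(g(s(p(e)), p(0)))))   [R4 at 1.1]
2. s(s(p(g(s(p(e)), p(0)))))  →  s(s(p(p(0))))   [R2 at 1.1.1]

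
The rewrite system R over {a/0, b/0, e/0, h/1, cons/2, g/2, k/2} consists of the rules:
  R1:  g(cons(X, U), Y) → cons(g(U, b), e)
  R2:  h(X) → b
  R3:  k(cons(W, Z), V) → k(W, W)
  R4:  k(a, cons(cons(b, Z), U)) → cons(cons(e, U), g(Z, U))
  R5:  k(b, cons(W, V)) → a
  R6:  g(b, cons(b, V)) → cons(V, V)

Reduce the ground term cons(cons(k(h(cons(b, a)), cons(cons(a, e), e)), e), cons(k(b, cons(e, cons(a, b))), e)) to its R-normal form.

1. cons(cons(k(h(cons(b, a)), cons(cons(a, e), e)), e), cons(k(b, cons(e, cons(a, b))), e))  →  cons(cons(k(b, cons(cons(a, e), e)), e), cons(k(b, cons(e, cons(a, b))), e))   [R2 at 1.1.1]
2. cons(cons(k(b, cons(cons(a, e), e)), e), cons(k(b, cons(e, cons(a, b))), e))  →  cons(cons(a, e), cons(k(b, cons(e, cons(a, b))), e))   [R5 at 1.1]
3. cons(cons(a, e), cons(k(b, cons(e, cons(a, b))), e))  →  cons(cons(a, e), cons(a, e))   [R5 at 2.1]

cons(cons(a, e), cons(a, e))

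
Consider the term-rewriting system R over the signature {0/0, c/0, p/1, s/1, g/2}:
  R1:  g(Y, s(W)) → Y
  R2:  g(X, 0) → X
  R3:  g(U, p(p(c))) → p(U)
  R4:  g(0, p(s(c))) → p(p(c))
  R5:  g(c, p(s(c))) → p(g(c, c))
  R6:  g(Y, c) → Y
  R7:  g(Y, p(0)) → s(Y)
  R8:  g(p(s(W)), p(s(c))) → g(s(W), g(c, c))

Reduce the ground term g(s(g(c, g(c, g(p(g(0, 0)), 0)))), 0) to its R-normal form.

s(c)

1. g(s(g(c, g(c, g(p(g(0, 0)), 0)))), 0)  →  s(g(c, g(c, g(p(g(0, 0)), 0))))   [R2 at ε]
2. s(g(c, g(c, g(p(g(0, 0)), 0))))  →  s(g(c, g(c, p(g(0, 0)))))   [R2 at 1.2.2]
3. s(g(c, g(c, p(g(0, 0)))))  →  s(g(c, g(c, p(0))))   [R2 at 1.2.2.1]
4. s(g(c, g(c, p(0))))  →  s(g(c, s(c)))   [R7 at 1.2]
5. s(g(c, s(c)))  →  s(c)   [R1 at 1]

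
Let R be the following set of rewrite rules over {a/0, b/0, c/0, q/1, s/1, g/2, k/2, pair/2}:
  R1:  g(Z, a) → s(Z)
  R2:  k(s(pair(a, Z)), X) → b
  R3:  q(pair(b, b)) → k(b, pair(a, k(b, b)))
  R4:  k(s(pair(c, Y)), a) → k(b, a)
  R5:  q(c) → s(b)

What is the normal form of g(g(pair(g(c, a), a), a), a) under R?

s(s(pair(s(c), a)))

1. g(g(pair(g(c, a), a), a), a)  →  s(g(pair(g(c, a), a), a))   [R1 at ε]
2. s(g(pair(g(c, a), a), a))  →  s(s(pair(g(c, a), a)))   [R1 at 1]
3. s(s(pair(g(c, a), a)))  →  s(s(pair(s(c), a)))   [R1 at 1.1.1]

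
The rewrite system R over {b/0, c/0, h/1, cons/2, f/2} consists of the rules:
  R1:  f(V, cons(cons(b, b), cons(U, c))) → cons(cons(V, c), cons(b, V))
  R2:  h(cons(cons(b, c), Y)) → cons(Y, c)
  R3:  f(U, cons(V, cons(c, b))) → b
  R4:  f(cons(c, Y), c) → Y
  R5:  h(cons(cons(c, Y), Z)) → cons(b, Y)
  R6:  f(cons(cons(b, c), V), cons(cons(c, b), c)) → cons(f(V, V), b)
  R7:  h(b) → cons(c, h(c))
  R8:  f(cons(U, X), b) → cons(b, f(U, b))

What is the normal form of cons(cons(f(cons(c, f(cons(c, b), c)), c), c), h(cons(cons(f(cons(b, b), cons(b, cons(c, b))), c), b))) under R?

1. cons(cons(f(cons(c, f(cons(c, b), c)), c), c), h(cons(cons(f(cons(b, b), cons(b, cons(c, b))), c), b)))  →  cons(cons(f(cons(c, b), c), c), h(cons(cons(f(cons(b, b), cons(b, cons(c, b))), c), b)))   [R4 at 1.1]
2. cons(cons(f(cons(c, b), c), c), h(cons(cons(f(cons(b, b), cons(b, cons(c, b))), c), b)))  →  cons(cons(b, c), h(cons(cons(f(cons(b, b), cons(b, cons(c, b))), c), b)))   [R4 at 1.1]
3. cons(cons(b, c), h(cons(cons(f(cons(b, b), cons(b, cons(c, b))), c), b)))  →  cons(cons(b, c), h(cons(cons(b, c), b)))   [R3 at 2.1.1.1]
4. cons(cons(b, c), h(cons(cons(b, c), b)))  →  cons(cons(b, c), cons(b, c))   [R2 at 2]

cons(cons(b, c), cons(b, c))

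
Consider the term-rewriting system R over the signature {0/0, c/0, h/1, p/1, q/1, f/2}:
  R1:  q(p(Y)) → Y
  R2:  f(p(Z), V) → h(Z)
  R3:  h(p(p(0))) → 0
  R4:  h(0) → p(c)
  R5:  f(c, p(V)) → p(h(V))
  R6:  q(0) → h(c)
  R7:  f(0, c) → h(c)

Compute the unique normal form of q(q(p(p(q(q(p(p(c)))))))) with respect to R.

c

1. q(q(p(p(q(q(p(p(c))))))))  →  q(p(q(q(p(p(c))))))   [R1 at 1]
2. q(p(q(q(p(p(c))))))  →  q(q(p(p(c))))   [R1 at ε]
3. q(q(p(p(c))))  →  q(p(c))   [R1 at 1]
4. q(p(c))  →  c   [R1 at ε]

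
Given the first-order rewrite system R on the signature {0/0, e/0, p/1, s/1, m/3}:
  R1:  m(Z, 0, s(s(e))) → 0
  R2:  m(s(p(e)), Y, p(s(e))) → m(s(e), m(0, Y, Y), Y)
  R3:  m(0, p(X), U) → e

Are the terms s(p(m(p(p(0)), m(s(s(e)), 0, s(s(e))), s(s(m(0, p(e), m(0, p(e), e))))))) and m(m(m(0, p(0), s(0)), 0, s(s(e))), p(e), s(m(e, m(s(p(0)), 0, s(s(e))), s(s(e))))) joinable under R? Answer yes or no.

Reduce t₁ = s(p(m(p(p(0)), m(s(s(e)), 0, s(s(e))), s(s(m(0, p(e), m(0, p(e), e))))))):
1. s(p(m(p(p(0)), m(s(s(e)), 0, s(s(e))), s(s(m(0, p(e), m(0, p(e), e)))))))  →  s(p(m(p(p(0)), 0, s(s(m(0, p(e), m(0, p(e), e)))))))   [R1 at 1.1.2]
2. s(p(m(p(p(0)), 0, s(s(m(0, p(e), m(0, p(e), e)))))))  →  s(p(m(p(p(0)), 0, s(s(e)))))   [R3 at 1.1.3.1.1]
3. s(p(m(p(p(0)), 0, s(s(e)))))  →  s(p(0))   [R1 at 1.1]

Reduce t₂ = m(m(m(0, p(0), s(0)), 0, s(s(e))), p(e), s(m(e, m(s(p(0)), 0, s(s(e))), s(s(e))))):
1. m(m(m(0, p(0), s(0)), 0, s(s(e))), p(e), s(m(e, m(s(p(0)), 0, s(s(e))), s(s(e)))))  →  m(0, p(e), s(m(e, m(s(p(0)), 0, s(s(e))), s(s(e)))))   [R1 at 1]
2. m(0, p(e), s(m(e, m(s(p(0)), 0, s(s(e))), s(s(e)))))  →  e   [R3 at ε]

no — NF(t₁) = s(p(0)), NF(t₂) = e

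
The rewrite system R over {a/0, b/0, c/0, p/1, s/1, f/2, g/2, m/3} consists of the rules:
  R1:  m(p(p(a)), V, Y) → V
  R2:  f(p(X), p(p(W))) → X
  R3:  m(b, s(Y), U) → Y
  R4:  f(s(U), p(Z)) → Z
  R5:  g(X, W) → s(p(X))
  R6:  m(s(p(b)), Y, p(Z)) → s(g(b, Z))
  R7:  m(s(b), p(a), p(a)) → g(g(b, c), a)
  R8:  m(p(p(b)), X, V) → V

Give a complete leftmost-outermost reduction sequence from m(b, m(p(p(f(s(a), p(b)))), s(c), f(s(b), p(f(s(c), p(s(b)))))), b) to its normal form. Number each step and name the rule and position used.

b

1. m(b, m(p(p(f(s(a), p(b)))), s(c), f(s(b), p(f(s(c), p(s(b)))))), b)  →  m(b, m(p(p(b)), s(c), f(s(b), p(f(s(c), p(s(b)))))), b)   [R4 at 2.1.1.1]
2. m(b, m(p(p(b)), s(c), f(s(b), p(f(s(c), p(s(b)))))), b)  →  m(b, f(s(b), p(f(s(c), p(s(b))))), b)   [R8 at 2]
3. m(b, f(s(b), p(f(s(c), p(s(b))))), b)  →  m(b, f(s(c), p(s(b))), b)   [R4 at 2]
4. m(b, f(s(c), p(s(b))), b)  →  m(b, s(b), b)   [R4 at 2]
5. m(b, s(b), b)  →  b   [R3 at ε]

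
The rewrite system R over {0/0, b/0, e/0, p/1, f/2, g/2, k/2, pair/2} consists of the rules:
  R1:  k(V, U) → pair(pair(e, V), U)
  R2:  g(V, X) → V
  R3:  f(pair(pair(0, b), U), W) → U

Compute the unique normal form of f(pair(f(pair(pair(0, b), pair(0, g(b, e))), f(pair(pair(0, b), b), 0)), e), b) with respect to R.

e

1. f(pair(f(pair(pair(0, b), pair(0, g(b, e))), f(pair(pair(0, b), b), 0)), e), b)  →  f(pair(pair(0, g(b, e)), e), b)   [R3 at 1.1]
2. f(pair(pair(0, g(b, e)), e), b)  →  f(pair(pair(0, b), e), b)   [R2 at 1.1.2]
3. f(pair(pair(0, b), e), b)  →  e   [R3 at ε]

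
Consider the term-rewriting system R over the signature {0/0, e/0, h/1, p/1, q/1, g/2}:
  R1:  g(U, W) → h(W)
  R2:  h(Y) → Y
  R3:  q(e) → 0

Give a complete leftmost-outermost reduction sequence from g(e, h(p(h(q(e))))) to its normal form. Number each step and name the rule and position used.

p(0)

1. g(e, h(p(h(q(e)))))  →  h(h(p(h(q(e)))))   [R1 at ε]
2. h(h(p(h(q(e)))))  →  h(p(h(q(e))))   [R2 at ε]
3. h(p(h(q(e))))  →  p(h(q(e)))   [R2 at ε]
4. p(h(q(e)))  →  p(q(e))   [R2 at 1]
5. p(q(e))  →  p(0)   [R3 at 1]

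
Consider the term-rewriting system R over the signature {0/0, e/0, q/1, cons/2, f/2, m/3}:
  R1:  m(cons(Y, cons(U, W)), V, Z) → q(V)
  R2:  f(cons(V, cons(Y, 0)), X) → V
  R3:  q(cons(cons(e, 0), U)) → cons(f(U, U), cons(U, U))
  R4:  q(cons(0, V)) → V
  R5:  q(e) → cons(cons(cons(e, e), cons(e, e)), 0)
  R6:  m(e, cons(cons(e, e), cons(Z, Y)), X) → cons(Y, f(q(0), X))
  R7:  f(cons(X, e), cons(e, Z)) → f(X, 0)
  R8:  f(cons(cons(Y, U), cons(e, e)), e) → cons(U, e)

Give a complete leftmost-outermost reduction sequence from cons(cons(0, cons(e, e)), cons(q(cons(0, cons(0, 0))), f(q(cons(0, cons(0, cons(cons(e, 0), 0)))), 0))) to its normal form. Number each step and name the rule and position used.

1. cons(cons(0, cons(e, e)), cons(q(cons(0, cons(0, 0))), f(q(cons(0, cons(0, cons(cons(e, 0), 0)))), 0)))  →  cons(cons(0, cons(e, e)), cons(cons(0, 0), f(q(cons(0, cons(0, cons(cons(e, 0), 0)))), 0)))   [R4 at 2.1]
2. cons(cons(0, cons(e, e)), cons(cons(0, 0), f(q(cons(0, cons(0, cons(cons(e, 0), 0)))), 0)))  →  cons(cons(0, cons(e, e)), cons(cons(0, 0), f(cons(0, cons(cons(e, 0), 0)), 0)))   [R4 at 2.2.1]
3. cons(cons(0, cons(e, e)), cons(cons(0, 0), f(cons(0, cons(cons(e, 0), 0)), 0)))  →  cons(cons(0, cons(e, e)), cons(cons(0, 0), 0))   [R2 at 2.2]

cons(cons(0, cons(e, e)), cons(cons(0, 0), 0))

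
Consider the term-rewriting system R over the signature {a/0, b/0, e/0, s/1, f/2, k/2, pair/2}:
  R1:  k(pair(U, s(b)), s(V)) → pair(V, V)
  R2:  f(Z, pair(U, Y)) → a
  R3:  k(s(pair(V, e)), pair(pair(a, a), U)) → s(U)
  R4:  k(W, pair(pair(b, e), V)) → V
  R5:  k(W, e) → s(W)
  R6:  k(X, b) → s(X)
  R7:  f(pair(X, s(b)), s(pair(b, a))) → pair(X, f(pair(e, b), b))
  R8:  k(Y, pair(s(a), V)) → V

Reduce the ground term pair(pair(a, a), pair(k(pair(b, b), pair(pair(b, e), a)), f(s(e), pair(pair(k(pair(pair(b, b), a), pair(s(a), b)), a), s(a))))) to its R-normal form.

pair(pair(a, a), pair(a, a))

1. pair(pair(a, a), pair(k(pair(b, b), pair(pair(b, e), a)), f(s(e), pair(pair(k(pair(pair(b, b), a), pair(s(a), b)), a), s(a)))))  →  pair(pair(a, a), pair(a, f(s(e), pair(pair(k(pair(pair(b, b), a), pair(s(a), b)), a), s(a)))))   [R4 at 2.1]
2. pair(pair(a, a), pair(a, f(s(e), pair(pair(k(pair(pair(b, b), a), pair(s(a), b)), a), s(a)))))  →  pair(pair(a, a), pair(a, a))   [R2 at 2.2]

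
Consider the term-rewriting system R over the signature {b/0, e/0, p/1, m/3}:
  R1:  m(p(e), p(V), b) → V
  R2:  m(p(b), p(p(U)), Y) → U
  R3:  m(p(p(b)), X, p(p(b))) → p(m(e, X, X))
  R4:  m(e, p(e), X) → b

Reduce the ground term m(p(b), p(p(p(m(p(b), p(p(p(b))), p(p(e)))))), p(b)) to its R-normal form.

p(p(b))

1. m(p(b), p(p(p(m(p(b), p(p(p(b))), p(p(e)))))), p(b))  →  p(m(p(b), p(p(p(b))), p(p(e))))   [R2 at ε]
2. p(m(p(b), p(p(p(b))), p(p(e))))  →  p(p(b))   [R2 at 1]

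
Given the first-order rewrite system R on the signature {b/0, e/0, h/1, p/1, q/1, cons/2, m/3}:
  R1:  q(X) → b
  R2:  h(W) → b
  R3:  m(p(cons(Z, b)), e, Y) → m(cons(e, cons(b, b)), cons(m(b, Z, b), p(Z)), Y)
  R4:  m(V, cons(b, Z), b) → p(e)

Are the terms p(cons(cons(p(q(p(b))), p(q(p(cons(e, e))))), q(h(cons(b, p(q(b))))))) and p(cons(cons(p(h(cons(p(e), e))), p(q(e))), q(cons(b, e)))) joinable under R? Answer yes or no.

yes — NF(t₁) = p(cons(cons(p(b), p(b)), b)), NF(t₂) = p(cons(cons(p(b), p(b)), b))

Reduce t₁ = p(cons(cons(p(q(p(b))), p(q(p(cons(e, e))))), q(h(cons(b, p(q(b))))))):
1. p(cons(cons(p(q(p(b))), p(q(p(cons(e, e))))), q(h(cons(b, p(q(b)))))))  →  p(cons(cons(p(b), p(q(p(cons(e, e))))), q(h(cons(b, p(q(b)))))))   [R1 at 1.1.1.1]
2. p(cons(cons(p(b), p(q(p(cons(e, e))))), q(h(cons(b, p(q(b)))))))  →  p(cons(cons(p(b), p(b)), q(h(cons(b, p(q(b)))))))   [R1 at 1.1.2.1]
3. p(cons(cons(p(b), p(b)), q(h(cons(b, p(q(b)))))))  →  p(cons(cons(p(b), p(b)), b))   [R1 at 1.2]

Reduce t₂ = p(cons(cons(p(h(cons(p(e), e))), p(q(e))), q(cons(b, e)))):
1. p(cons(cons(p(h(cons(p(e), e))), p(q(e))), q(cons(b, e))))  →  p(cons(cons(p(b), p(q(e))), q(cons(b, e))))   [R2 at 1.1.1.1]
2. p(cons(cons(p(b), p(q(e))), q(cons(b, e))))  →  p(cons(cons(p(b), p(b)), q(cons(b, e))))   [R1 at 1.1.2.1]
3. p(cons(cons(p(b), p(b)), q(cons(b, e))))  →  p(cons(cons(p(b), p(b)), b))   [R1 at 1.2]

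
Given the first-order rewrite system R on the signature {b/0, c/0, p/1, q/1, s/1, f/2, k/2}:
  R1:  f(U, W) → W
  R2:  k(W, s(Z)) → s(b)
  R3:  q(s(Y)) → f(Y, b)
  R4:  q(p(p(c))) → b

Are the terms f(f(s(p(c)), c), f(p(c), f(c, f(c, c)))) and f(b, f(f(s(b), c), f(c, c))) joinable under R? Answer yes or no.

yes — NF(t₁) = c, NF(t₂) = c

Reduce t₁ = f(f(s(p(c)), c), f(p(c), f(c, f(c, c)))):
1. f(f(s(p(c)), c), f(p(c), f(c, f(c, c))))  →  f(p(c), f(c, f(c, c)))   [R1 at ε]
2. f(p(c), f(c, f(c, c)))  →  f(c, f(c, c))   [R1 at ε]
3. f(c, f(c, c))  →  f(c, c)   [R1 at ε]
4. f(c, c)  →  c   [R1 at ε]

Reduce t₂ = f(b, f(f(s(b), c), f(c, c))):
1. f(b, f(f(s(b), c), f(c, c)))  →  f(f(s(b), c), f(c, c))   [R1 at ε]
2. f(f(s(b), c), f(c, c))  →  f(c, c)   [R1 at ε]
3. f(c, c)  →  c   [R1 at ε]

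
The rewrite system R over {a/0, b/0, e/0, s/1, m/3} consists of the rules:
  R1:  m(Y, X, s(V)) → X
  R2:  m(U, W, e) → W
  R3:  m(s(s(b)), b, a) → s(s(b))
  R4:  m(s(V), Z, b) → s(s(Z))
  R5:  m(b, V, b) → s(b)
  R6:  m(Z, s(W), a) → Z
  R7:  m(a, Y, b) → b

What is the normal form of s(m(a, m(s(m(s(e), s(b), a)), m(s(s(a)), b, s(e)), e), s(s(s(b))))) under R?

1. s(m(a, m(s(m(s(e), s(b), a)), m(s(s(a)), b, s(e)), e), s(s(s(b)))))  →  s(m(s(m(s(e), s(b), a)), m(s(s(a)), b, s(e)), e))   [R1 at 1]
2. s(m(s(m(s(e), s(b), a)), m(s(s(a)), b, s(e)), e))  →  s(m(s(s(a)), b, s(e)))   [R2 at 1]
3. s(m(s(s(a)), b, s(e)))  →  s(b)   [R1 at 1]

s(b)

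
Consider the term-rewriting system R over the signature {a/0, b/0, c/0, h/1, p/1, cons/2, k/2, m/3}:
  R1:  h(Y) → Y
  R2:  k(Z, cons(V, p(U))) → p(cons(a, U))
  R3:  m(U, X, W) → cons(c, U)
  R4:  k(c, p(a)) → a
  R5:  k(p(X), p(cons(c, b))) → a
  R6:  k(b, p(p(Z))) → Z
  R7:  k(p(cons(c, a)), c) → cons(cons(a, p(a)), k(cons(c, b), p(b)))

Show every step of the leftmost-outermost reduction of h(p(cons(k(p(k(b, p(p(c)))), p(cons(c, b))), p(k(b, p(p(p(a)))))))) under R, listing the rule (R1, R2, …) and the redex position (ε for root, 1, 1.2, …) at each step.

p(cons(a, p(p(a))))

1. h(p(cons(k(p(k(b, p(p(c)))), p(cons(c, b))), p(k(b, p(p(p(a))))))))  →  p(cons(k(p(k(b, p(p(c)))), p(cons(c, b))), p(k(b, p(p(p(a)))))))   [R1 at ε]
2. p(cons(k(p(k(b, p(p(c)))), p(cons(c, b))), p(k(b, p(p(p(a)))))))  →  p(cons(a, p(k(b, p(p(p(a)))))))   [R5 at 1.1]
3. p(cons(a, p(k(b, p(p(p(a)))))))  →  p(cons(a, p(p(a))))   [R6 at 1.2.1]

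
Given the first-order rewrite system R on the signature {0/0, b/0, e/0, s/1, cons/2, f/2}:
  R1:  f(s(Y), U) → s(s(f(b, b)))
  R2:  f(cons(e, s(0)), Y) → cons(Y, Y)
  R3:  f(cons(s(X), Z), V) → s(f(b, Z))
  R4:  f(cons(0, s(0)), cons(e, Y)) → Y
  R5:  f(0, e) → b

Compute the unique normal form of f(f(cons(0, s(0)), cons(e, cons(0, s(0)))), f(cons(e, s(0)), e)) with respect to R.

e

1. f(f(cons(0, s(0)), cons(e, cons(0, s(0)))), f(cons(e, s(0)), e))  →  f(cons(0, s(0)), f(cons(e, s(0)), e))   [R4 at 1]
2. f(cons(0, s(0)), f(cons(e, s(0)), e))  →  f(cons(0, s(0)), cons(e, e))   [R2 at 2]
3. f(cons(0, s(0)), cons(e, e))  →  e   [R4 at ε]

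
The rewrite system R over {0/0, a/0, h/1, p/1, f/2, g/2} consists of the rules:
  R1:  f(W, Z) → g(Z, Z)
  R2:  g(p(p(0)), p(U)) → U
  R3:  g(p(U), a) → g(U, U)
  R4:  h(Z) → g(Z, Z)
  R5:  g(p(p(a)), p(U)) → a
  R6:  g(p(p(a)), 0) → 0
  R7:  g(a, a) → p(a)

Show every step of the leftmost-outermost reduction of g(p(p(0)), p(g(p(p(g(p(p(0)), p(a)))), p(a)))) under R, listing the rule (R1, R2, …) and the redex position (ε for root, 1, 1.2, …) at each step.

a

1. g(p(p(0)), p(g(p(p(g(p(p(0)), p(a)))), p(a))))  →  g(p(p(g(p(p(0)), p(a)))), p(a))   [R2 at ε]
2. g(p(p(g(p(p(0)), p(a)))), p(a))  →  g(p(p(a)), p(a))   [R2 at 1.1.1]
3. g(p(p(a)), p(a))  →  a   [R5 at ε]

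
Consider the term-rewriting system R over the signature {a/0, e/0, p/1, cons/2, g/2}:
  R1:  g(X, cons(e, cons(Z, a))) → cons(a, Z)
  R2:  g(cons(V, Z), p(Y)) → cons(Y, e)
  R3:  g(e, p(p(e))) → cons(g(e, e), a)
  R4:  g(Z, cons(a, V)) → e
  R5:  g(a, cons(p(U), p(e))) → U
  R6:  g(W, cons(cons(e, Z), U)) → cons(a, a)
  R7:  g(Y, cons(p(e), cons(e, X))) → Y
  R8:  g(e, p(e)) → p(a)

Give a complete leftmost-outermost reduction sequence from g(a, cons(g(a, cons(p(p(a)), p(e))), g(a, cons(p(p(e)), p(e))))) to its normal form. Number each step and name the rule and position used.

a

1. g(a, cons(g(a, cons(p(p(a)), p(e))), g(a, cons(p(p(e)), p(e)))))  →  g(a, cons(p(a), g(a, cons(p(p(e)), p(e)))))   [R5 at 2.1]
2. g(a, cons(p(a), g(a, cons(p(p(e)), p(e)))))  →  g(a, cons(p(a), p(e)))   [R5 at 2.2]
3. g(a, cons(p(a), p(e)))  →  a   [R5 at ε]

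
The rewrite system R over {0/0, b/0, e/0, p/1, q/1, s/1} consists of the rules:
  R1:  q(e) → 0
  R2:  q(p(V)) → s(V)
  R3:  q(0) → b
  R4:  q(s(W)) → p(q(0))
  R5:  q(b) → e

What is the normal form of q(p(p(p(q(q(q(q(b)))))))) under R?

1. q(p(p(p(q(q(q(q(b))))))))  →  s(p(p(q(q(q(q(b)))))))   [R2 at ε]
2. s(p(p(q(q(q(q(b)))))))  →  s(p(p(q(q(q(e))))))   [R5 at 1.1.1.1.1.1]
3. s(p(p(q(q(q(e))))))  →  s(p(p(q(q(0)))))   [R1 at 1.1.1.1.1]
4. s(p(p(q(q(0)))))  →  s(p(p(q(b))))   [R3 at 1.1.1.1]
5. s(p(p(q(b))))  →  s(p(p(e)))   [R5 at 1.1.1]

s(p(p(e)))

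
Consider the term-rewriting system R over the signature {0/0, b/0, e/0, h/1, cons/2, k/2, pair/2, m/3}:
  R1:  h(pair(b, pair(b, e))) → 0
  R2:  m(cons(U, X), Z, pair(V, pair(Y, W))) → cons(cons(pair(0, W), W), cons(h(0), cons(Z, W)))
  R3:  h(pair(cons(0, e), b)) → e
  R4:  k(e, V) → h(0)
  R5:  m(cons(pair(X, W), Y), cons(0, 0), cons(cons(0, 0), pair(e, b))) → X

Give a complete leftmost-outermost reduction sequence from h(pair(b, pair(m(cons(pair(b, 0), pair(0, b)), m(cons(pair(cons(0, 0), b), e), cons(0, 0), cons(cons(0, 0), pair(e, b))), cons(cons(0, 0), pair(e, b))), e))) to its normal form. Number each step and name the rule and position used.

1. h(pair(b, pair(m(cons(pair(b, 0), pair(0, b)), m(cons(pair(cons(0, 0), b), e), cons(0, 0), cons(cons(0, 0), pair(e, b))), cons(cons(0, 0), pair(e, b))), e)))  →  h(pair(b, pair(m(cons(pair(b, 0), pair(0, b)), cons(0, 0), cons(cons(0, 0), pair(e, b))), e)))   [R5 at 1.2.1.2]
2. h(pair(b, pair(m(cons(pair(b, 0), pair(0, b)), cons(0, 0), cons(cons(0, 0), pair(e, b))), e)))  →  h(pair(b, pair(b, e)))   [R5 at 1.2.1]
3. h(pair(b, pair(b, e)))  →  0   [R1 at ε]

0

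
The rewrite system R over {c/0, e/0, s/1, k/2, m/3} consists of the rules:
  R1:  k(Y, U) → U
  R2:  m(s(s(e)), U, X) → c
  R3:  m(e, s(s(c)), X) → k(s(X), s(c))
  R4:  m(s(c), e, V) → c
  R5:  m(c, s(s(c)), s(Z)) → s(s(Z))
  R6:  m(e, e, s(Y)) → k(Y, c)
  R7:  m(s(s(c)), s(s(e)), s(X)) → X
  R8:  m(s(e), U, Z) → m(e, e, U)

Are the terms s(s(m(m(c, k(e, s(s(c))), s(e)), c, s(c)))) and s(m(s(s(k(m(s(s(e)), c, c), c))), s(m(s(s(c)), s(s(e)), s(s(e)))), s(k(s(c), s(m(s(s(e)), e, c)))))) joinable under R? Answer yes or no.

Reduce t₁ = s(s(m(m(c, k(e, s(s(c))), s(e)), c, s(c)))):
1. s(s(m(m(c, k(e, s(s(c))), s(e)), c, s(c))))  →  s(s(m(m(c, s(s(c)), s(e)), c, s(c))))   [R1 at 1.1.1.2]
2. s(s(m(m(c, s(s(c)), s(e)), c, s(c))))  →  s(s(m(s(s(e)), c, s(c))))   [R5 at 1.1.1]
3. s(s(m(s(s(e)), c, s(c))))  →  s(s(c))   [R2 at 1.1]

Reduce t₂ = s(m(s(s(k(m(s(s(e)), c, c), c))), s(m(s(s(c)), s(s(e)), s(s(e)))), s(k(s(c), s(m(s(s(e)), e, c)))))):
1. s(m(s(s(k(m(s(s(e)), c, c), c))), s(m(s(s(c)), s(s(e)), s(s(e)))), s(k(s(c), s(m(s(s(e)), e, c))))))  →  s(m(s(s(c)), s(m(s(s(c)), s(s(e)), s(s(e)))), s(k(s(c), s(m(s(s(e)), e, c))))))   [R1 at 1.1.1.1]
2. s(m(s(s(c)), s(m(s(s(c)), s(s(e)), s(s(e)))), s(k(s(c), s(m(s(s(e)), e, c))))))  →  s(m(s(s(c)), s(s(e)), s(k(s(c), s(m(s(s(e)), e, c))))))   [R7 at 1.2.1]
3. s(m(s(s(c)), s(s(e)), s(k(s(c), s(m(s(s(e)), e, c))))))  →  s(k(s(c), s(m(s(s(e)), e, c))))   [R7 at 1]
4. s(k(s(c), s(m(s(s(e)), e, c))))  →  s(s(m(s(s(e)), e, c)))   [R1 at 1]
5. s(s(m(s(s(e)), e, c)))  →  s(s(c))   [R2 at 1.1]

yes — NF(t₁) = s(s(c)), NF(t₂) = s(s(c))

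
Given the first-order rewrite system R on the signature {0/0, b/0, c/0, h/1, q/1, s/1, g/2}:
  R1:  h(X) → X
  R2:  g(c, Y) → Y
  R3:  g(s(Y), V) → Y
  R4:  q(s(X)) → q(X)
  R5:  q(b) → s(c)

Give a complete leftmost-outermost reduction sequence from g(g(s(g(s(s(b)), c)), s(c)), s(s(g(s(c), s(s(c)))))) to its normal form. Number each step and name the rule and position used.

1. g(g(s(g(s(s(b)), c)), s(c)), s(s(g(s(c), s(s(c))))))  →  g(g(s(s(b)), c), s(s(g(s(c), s(s(c))))))   [R3 at 1]
2. g(g(s(s(b)), c), s(s(g(s(c), s(s(c))))))  →  g(s(b), s(s(g(s(c), s(s(c))))))   [R3 at 1]
3. g(s(b), s(s(g(s(c), s(s(c))))))  →  b   [R3 at ε]

b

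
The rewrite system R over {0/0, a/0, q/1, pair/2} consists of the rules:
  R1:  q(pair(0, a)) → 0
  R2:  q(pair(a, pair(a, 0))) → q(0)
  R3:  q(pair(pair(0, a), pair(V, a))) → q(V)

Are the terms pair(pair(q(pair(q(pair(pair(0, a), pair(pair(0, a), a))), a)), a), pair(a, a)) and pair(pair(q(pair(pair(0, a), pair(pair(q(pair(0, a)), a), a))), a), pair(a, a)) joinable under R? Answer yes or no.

yes — NF(t₁) = pair(pair(0, a), pair(a, a)), NF(t₂) = pair(pair(0, a), pair(a, a))

Reduce t₁ = pair(pair(q(pair(q(pair(pair(0, a), pair(pair(0, a), a))), a)), a), pair(a, a)):
1. pair(pair(q(pair(q(pair(pair(0, a), pair(pair(0, a), a))), a)), a), pair(a, a))  →  pair(pair(q(pair(q(pair(0, a)), a)), a), pair(a, a))   [R3 at 1.1.1.1]
2. pair(pair(q(pair(q(pair(0, a)), a)), a), pair(a, a))  →  pair(pair(q(pair(0, a)), a), pair(a, a))   [R1 at 1.1.1.1]
3. pair(pair(q(pair(0, a)), a), pair(a, a))  →  pair(pair(0, a), pair(a, a))   [R1 at 1.1]

Reduce t₂ = pair(pair(q(pair(pair(0, a), pair(pair(q(pair(0, a)), a), a))), a), pair(a, a)):
1. pair(pair(q(pair(pair(0, a), pair(pair(q(pair(0, a)), a), a))), a), pair(a, a))  →  pair(pair(q(pair(q(pair(0, a)), a)), a), pair(a, a))   [R3 at 1.1]
2. pair(pair(q(pair(q(pair(0, a)), a)), a), pair(a, a))  →  pair(pair(q(pair(0, a)), a), pair(a, a))   [R1 at 1.1.1.1]
3. pair(pair(q(pair(0, a)), a), pair(a, a))  →  pair(pair(0, a), pair(a, a))   [R1 at 1.1]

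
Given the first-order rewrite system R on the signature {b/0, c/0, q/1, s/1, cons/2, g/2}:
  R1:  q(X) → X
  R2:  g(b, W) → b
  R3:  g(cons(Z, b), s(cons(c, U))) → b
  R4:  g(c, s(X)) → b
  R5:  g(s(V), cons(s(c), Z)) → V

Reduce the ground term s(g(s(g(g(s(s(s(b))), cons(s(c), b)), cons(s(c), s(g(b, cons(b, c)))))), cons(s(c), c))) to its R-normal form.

1. s(g(s(g(g(s(s(s(b))), cons(s(c), b)), cons(s(c), s(g(b, cons(b, c)))))), cons(s(c), c)))  →  s(g(g(s(s(s(b))), cons(s(c), b)), cons(s(c), s(g(b, cons(b, c))))))   [R5 at 1]
2. s(g(g(s(s(s(b))), cons(s(c), b)), cons(s(c), s(g(b, cons(b, c))))))  →  s(g(s(s(b)), cons(s(c), s(g(b, cons(b, c))))))   [R5 at 1.1]
3. s(g(s(s(b)), cons(s(c), s(g(b, cons(b, c))))))  →  s(s(b))   [R5 at 1]

s(s(b))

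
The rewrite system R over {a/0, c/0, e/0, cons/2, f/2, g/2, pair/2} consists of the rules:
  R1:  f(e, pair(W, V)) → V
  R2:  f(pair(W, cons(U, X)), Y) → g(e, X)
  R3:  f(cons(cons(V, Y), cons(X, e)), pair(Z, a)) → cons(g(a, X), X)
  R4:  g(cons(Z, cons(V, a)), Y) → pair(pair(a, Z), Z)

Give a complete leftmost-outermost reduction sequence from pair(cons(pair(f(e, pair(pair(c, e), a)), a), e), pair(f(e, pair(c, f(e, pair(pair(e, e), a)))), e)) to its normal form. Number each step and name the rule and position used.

pair(cons(pair(a, a), e), pair(a, e))

1. pair(cons(pair(f(e, pair(pair(c, e), a)), a), e), pair(f(e, pair(c, f(e, pair(pair(e, e), a)))), e))  →  pair(cons(pair(a, a), e), pair(f(e, pair(c, f(e, pair(pair(e, e), a)))), e))   [R1 at 1.1.1]
2. pair(cons(pair(a, a), e), pair(f(e, pair(c, f(e, pair(pair(e, e), a)))), e))  →  pair(cons(pair(a, a), e), pair(f(e, pair(pair(e, e), a)), e))   [R1 at 2.1]
3. pair(cons(pair(a, a), e), pair(f(e, pair(pair(e, e), a)), e))  →  pair(cons(pair(a, a), e), pair(a, e))   [R1 at 2.1]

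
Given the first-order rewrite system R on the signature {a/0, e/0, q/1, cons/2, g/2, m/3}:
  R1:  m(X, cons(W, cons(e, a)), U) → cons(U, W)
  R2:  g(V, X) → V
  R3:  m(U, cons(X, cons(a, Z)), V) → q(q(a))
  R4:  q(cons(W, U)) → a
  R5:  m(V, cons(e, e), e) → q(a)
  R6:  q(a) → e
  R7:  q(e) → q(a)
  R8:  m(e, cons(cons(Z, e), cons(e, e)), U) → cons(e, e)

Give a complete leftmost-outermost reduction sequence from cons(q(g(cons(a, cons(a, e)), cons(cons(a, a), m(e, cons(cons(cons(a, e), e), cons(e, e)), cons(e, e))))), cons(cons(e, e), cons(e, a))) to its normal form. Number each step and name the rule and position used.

cons(a, cons(cons(e, e), cons(e, a)))

1. cons(q(g(cons(a, cons(a, e)), cons(cons(a, a), m(e, cons(cons(cons(a, e), e), cons(e, e)), cons(e, e))))), cons(cons(e, e), cons(e, a)))  →  cons(q(cons(a, cons(a, e))), cons(cons(e, e), cons(e, a)))   [R2 at 1.1]
2. cons(q(cons(a, cons(a, e))), cons(cons(e, e), cons(e, a)))  →  cons(a, cons(cons(e, e), cons(e, a)))   [R4 at 1]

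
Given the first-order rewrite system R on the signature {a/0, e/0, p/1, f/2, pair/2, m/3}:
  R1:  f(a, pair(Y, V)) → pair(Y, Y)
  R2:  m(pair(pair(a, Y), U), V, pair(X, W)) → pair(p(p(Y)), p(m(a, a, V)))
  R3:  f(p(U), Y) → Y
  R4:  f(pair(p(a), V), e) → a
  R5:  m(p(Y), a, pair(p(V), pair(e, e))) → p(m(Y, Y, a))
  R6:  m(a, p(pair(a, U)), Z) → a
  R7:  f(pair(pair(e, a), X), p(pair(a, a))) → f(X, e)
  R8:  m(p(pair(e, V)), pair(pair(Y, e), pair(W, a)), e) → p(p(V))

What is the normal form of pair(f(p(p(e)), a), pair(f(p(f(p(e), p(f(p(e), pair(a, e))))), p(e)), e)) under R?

1. pair(f(p(p(e)), a), pair(f(p(f(p(e), p(f(p(e), pair(a, e))))), p(e)), e))  →  pair(a, pair(f(p(f(p(e), p(f(p(e), pair(a, e))))), p(e)), e))   [R3 at 1]
2. pair(a, pair(f(p(f(p(e), p(f(p(e), pair(a, e))))), p(e)), e))  →  pair(a, pair(p(e), e))   [R3 at 2.1]

pair(a, pair(p(e), e))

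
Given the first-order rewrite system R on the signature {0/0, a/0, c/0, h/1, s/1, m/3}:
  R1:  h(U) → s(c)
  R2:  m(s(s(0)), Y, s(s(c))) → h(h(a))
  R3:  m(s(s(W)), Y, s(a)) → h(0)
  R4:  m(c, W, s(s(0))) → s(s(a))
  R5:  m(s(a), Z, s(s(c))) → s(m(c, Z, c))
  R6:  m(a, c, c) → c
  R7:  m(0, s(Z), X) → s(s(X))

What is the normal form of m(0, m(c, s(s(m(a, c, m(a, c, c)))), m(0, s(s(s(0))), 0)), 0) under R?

1. m(0, m(c, s(s(m(a, c, m(a, c, c)))), m(0, s(s(s(0))), 0)), 0)  →  m(0, m(c, s(s(m(a, c, c))), m(0, s(s(s(0))), 0)), 0)   [R6 at 2.2.1.1.3]
2. m(0, m(c, s(s(m(a, c, c))), m(0, s(s(s(0))), 0)), 0)  →  m(0, m(c, s(s(c)), m(0, s(s(s(0))), 0)), 0)   [R6 at 2.2.1.1]
3. m(0, m(c, s(s(c)), m(0, s(s(s(0))), 0)), 0)  →  m(0, m(c, s(s(c)), s(s(0))), 0)   [R7 at 2.3]
4. m(0, m(c, s(s(c)), s(s(0))), 0)  →  m(0, s(s(a)), 0)   [R4 at 2]
5. m(0, s(s(a)), 0)  →  s(s(0))   [R7 at ε]

s(s(0))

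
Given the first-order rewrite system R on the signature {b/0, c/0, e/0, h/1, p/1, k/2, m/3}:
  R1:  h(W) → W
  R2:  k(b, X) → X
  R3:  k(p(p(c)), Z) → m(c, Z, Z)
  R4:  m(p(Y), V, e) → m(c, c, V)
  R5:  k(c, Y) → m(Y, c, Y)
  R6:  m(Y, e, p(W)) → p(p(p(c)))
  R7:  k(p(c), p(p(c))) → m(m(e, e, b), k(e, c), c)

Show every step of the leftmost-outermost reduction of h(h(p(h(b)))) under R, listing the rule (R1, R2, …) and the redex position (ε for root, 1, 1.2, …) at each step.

1. h(h(p(h(b))))  →  h(p(h(b)))   [R1 at ε]
2. h(p(h(b)))  →  p(h(b))   [R1 at ε]
3. p(h(b))  →  p(b)   [R1 at 1]

p(b)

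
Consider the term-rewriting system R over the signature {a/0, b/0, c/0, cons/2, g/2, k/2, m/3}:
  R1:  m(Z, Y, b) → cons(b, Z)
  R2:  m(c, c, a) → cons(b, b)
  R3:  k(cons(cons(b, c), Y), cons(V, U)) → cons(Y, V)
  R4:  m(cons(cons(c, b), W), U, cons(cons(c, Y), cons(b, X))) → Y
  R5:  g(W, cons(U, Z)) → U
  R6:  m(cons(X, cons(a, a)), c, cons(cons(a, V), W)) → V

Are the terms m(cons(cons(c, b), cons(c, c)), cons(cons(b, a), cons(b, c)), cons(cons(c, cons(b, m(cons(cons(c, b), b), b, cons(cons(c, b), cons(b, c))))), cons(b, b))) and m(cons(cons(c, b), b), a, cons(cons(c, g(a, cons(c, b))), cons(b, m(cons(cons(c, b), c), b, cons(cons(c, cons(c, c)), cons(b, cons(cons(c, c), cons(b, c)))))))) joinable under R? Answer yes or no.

no — NF(t₁) = cons(b, b), NF(t₂) = c

Reduce t₁ = m(cons(cons(c, b), cons(c, c)), cons(cons(b, a), cons(b, c)), cons(cons(c, cons(b, m(cons(cons(c, b), b), b, cons(cons(c, b), cons(b, c))))), cons(b, b))):
1. m(cons(cons(c, b), cons(c, c)), cons(cons(b, a), cons(b, c)), cons(cons(c, cons(b, m(cons(cons(c, b), b), b, cons(cons(c, b), cons(b, c))))), cons(b, b)))  →  cons(b, m(cons(cons(c, b), b), b, cons(cons(c, b), cons(b, c))))   [R4 at ε]
2. cons(b, m(cons(cons(c, b), b), b, cons(cons(c, b), cons(b, c))))  →  cons(b, b)   [R4 at 2]

Reduce t₂ = m(cons(cons(c, b), b), a, cons(cons(c, g(a, cons(c, b))), cons(b, m(cons(cons(c, b), c), b, cons(cons(c, cons(c, c)), cons(b, cons(cons(c, c), cons(b, c)))))))):
1. m(cons(cons(c, b), b), a, cons(cons(c, g(a, cons(c, b))), cons(b, m(cons(cons(c, b), c), b, cons(cons(c, cons(c, c)), cons(b, cons(cons(c, c), cons(b, c))))))))  →  g(a, cons(c, b))   [R4 at ε]
2. g(a, cons(c, b))  →  c   [R5 at ε]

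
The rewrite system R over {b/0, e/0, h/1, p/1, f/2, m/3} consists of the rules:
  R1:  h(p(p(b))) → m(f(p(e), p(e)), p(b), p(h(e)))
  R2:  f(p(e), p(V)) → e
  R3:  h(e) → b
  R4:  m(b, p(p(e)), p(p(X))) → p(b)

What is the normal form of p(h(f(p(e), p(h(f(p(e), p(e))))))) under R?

1. p(h(f(p(e), p(h(f(p(e), p(e)))))))  →  p(h(e))   [R2 at 1.1]
2. p(h(e))  →  p(b)   [R3 at 1]

p(b)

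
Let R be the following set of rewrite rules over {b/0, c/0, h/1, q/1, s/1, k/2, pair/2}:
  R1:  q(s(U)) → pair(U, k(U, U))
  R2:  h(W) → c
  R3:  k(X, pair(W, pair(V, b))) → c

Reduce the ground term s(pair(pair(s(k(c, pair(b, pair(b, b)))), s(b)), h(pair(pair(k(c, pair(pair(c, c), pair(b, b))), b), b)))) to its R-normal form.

s(pair(pair(s(c), s(b)), c))

1. s(pair(pair(s(k(c, pair(b, pair(b, b)))), s(b)), h(pair(pair(k(c, pair(pair(c, c), pair(b, b))), b), b))))  →  s(pair(pair(s(c), s(b)), h(pair(pair(k(c, pair(pair(c, c), pair(b, b))), b), b))))   [R3 at 1.1.1.1]
2. s(pair(pair(s(c), s(b)), h(pair(pair(k(c, pair(pair(c, c), pair(b, b))), b), b))))  →  s(pair(pair(s(c), s(b)), c))   [R2 at 1.2]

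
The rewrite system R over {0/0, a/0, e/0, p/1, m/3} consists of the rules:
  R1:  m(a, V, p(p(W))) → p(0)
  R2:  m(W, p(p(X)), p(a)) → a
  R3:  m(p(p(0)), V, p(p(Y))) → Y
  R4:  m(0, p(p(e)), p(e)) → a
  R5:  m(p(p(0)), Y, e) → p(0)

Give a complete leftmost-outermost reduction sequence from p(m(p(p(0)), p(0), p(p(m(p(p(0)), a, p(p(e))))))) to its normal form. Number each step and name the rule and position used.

1. p(m(p(p(0)), p(0), p(p(m(p(p(0)), a, p(p(e)))))))  →  p(m(p(p(0)), a, p(p(e))))   [R3 at 1]
2. p(m(p(p(0)), a, p(p(e))))  →  p(e)   [R3 at 1]

p(e)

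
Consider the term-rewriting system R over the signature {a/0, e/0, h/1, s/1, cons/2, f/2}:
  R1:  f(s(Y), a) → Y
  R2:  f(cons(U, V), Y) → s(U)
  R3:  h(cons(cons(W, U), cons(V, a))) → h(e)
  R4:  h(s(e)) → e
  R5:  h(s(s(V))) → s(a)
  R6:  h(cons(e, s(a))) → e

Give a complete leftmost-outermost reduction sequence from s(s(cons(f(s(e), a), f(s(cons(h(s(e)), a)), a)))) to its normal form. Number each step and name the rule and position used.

1. s(s(cons(f(s(e), a), f(s(cons(h(s(e)), a)), a))))  →  s(s(cons(e, f(s(cons(h(s(e)), a)), a))))   [R1 at 1.1.1]
2. s(s(cons(e, f(s(cons(h(s(e)), a)), a))))  →  s(s(cons(e, cons(h(s(e)), a))))   [R1 at 1.1.2]
3. s(s(cons(e, cons(h(s(e)), a))))  →  s(s(cons(e, cons(e, a))))   [R4 at 1.1.2.1]

s(s(cons(e, cons(e, a))))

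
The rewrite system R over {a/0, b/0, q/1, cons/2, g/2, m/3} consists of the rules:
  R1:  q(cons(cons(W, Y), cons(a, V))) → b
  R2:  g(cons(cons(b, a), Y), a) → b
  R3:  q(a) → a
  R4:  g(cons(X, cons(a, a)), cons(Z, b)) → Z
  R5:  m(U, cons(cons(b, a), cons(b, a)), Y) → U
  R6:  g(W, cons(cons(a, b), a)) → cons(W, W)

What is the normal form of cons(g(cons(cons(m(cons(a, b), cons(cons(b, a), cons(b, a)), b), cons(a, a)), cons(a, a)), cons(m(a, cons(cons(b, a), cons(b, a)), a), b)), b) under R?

cons(a, b)

1. cons(g(cons(cons(m(cons(a, b), cons(cons(b, a), cons(b, a)), b), cons(a, a)), cons(a, a)), cons(m(a, cons(cons(b, a), cons(b, a)), a), b)), b)  →  cons(m(a, cons(cons(b, a), cons(b, a)), a), b)   [R4 at 1]
2. cons(m(a, cons(cons(b, a), cons(b, a)), a), b)  →  cons(a, b)   [R5 at 1]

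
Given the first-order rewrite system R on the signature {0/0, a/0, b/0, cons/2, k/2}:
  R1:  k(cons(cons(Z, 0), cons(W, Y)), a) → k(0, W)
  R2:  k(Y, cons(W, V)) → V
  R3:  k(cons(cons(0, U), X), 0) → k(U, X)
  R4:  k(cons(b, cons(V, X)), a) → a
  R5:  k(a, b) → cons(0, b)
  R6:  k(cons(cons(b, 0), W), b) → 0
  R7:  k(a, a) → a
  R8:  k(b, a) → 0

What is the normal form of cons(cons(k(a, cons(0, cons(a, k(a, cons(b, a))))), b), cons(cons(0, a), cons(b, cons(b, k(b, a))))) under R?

cons(cons(cons(a, a), b), cons(cons(0, a), cons(b, cons(b, 0))))

1. cons(cons(k(a, cons(0, cons(a, k(a, cons(b, a))))), b), cons(cons(0, a), cons(b, cons(b, k(b, a)))))  →  cons(cons(cons(a, k(a, cons(b, a))), b), cons(cons(0, a), cons(b, cons(b, k(b, a)))))   [R2 at 1.1]
2. cons(cons(cons(a, k(a, cons(b, a))), b), cons(cons(0, a), cons(b, cons(b, k(b, a)))))  →  cons(cons(cons(a, a), b), cons(cons(0, a), cons(b, cons(b, k(b, a)))))   [R2 at 1.1.2]
3. cons(cons(cons(a, a), b), cons(cons(0, a), cons(b, cons(b, k(b, a)))))  →  cons(cons(cons(a, a), b), cons(cons(0, a), cons(b, cons(b, 0))))   [R8 at 2.2.2.2]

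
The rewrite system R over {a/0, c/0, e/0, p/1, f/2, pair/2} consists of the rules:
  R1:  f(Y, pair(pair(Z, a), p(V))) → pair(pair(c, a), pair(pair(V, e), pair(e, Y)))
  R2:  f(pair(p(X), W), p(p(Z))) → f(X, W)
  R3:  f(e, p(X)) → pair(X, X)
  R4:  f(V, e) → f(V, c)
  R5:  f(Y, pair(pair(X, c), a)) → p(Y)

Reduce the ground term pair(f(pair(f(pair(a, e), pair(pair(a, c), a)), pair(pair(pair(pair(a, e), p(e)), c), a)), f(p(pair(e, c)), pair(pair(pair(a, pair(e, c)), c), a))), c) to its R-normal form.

1. pair(f(pair(f(pair(a, e), pair(pair(a, c), a)), pair(pair(pair(pair(a, e), p(e)), c), a)), f(p(pair(e, c)), pair(pair(pair(a, pair(e, c)), c), a))), c)  →  pair(f(pair(p(pair(a, e)), pair(pair(pair(pair(a, e), p(e)), c), a)), f(p(pair(e, c)), pair(pair(pair(a, pair(e, c)), c), a))), c)   [R5 at 1.1.1]
2. pair(f(pair(p(pair(a, e)), pair(pair(pair(pair(a, e), p(e)), c), a)), f(p(pair(e, c)), pair(pair(pair(a, pair(e, c)), c), a))), c)  →  pair(f(pair(p(pair(a, e)), pair(pair(pair(pair(a, e), p(e)), c), a)), p(p(pair(e, c)))), c)   [R5 at 1.2]
3. pair(f(pair(p(pair(a, e)), pair(pair(pair(pair(a, e), p(e)), c), a)), p(p(pair(e, c)))), c)  →  pair(f(pair(a, e), pair(pair(pair(pair(a, e), p(e)), c), a)), c)   [R2 at 1]
4. pair(f(pair(a, e), pair(pair(pair(pair(a, e), p(e)), c), a)), c)  →  pair(p(pair(a, e)), c)   [R5 at 1]

pair(p(pair(a, e)), c)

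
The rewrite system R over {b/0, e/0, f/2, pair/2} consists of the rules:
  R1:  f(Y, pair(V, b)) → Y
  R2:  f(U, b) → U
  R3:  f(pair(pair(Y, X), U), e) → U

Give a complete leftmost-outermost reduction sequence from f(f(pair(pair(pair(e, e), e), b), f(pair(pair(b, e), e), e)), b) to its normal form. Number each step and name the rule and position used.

1. f(f(pair(pair(pair(e, e), e), b), f(pair(pair(b, e), e), e)), b)  →  f(pair(pair(pair(e, e), e), b), f(pair(pair(b, e), e), e))   [R2 at ε]
2. f(pair(pair(pair(e, e), e), b), f(pair(pair(b, e), e), e))  →  f(pair(pair(pair(e, e), e), b), e)   [R3 at 2]
3. f(pair(pair(pair(e, e), e), b), e)  →  b   [R3 at ε]

b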